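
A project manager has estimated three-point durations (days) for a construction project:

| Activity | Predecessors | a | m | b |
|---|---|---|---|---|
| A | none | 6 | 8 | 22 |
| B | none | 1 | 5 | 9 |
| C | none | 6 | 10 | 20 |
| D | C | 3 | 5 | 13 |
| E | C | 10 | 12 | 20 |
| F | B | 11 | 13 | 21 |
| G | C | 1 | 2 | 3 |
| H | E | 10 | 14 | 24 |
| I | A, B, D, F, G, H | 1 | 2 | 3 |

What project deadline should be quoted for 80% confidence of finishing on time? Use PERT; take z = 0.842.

te_A = (6 + 4·8 + 22)/6 = 60/6 = 10; σ²_A = ((22−6)/6)² = 7.111
te_B = (1 + 4·5 + 9)/6 = 30/6 = 5; σ²_B = ((9−1)/6)² = 1.778
te_C = (6 + 4·10 + 20)/6 = 66/6 = 11; σ²_C = ((20−6)/6)² = 5.444
te_D = (3 + 4·5 + 13)/6 = 36/6 = 6; σ²_D = ((13−3)/6)² = 2.778
te_E = (10 + 4·12 + 20)/6 = 78/6 = 13; σ²_E = ((20−10)/6)² = 2.778
te_F = (11 + 4·13 + 21)/6 = 84/6 = 14; σ²_F = ((21−11)/6)² = 2.778
te_G = (1 + 4·2 + 3)/6 = 12/6 = 2; σ²_G = ((3−1)/6)² = 0.111
te_H = (10 + 4·14 + 24)/6 = 90/6 = 15; σ²_H = ((24−10)/6)² = 5.444
te_I = (1 + 4·2 + 3)/6 = 12/6 = 2; σ²_I = ((3−1)/6)² = 0.111

Forward pass:
ES_A = 0; EF_A = 10
ES_B = 0; EF_B = 5
ES_C = 0; EF_C = 11
ES_D = 11; EF_D = 11+6 = 17
ES_E = 11; EF_E = 11+13 = 24
ES_F = 5; EF_F = 5+14 = 19
ES_G = 11; EF_G = 11+2 = 13
ES_H = 24; EF_H = 24+15 = 39
ES_I = max(EF_A=10, EF_B=5, EF_D=17, EF_F=19, EF_G=13, EF_H=39) = 39; EF_I = 39+2 = 41
Expected project duration μ = 41 days. Critical path: C → E → H → I.

Variance along critical path = 5.444 + 2.778 + 5.444 + 0.111 = 13.778; σ = 3.712 days.
D = μ + z·σ = 41 + 0.842·3.712 = 44.1 days

44.1 days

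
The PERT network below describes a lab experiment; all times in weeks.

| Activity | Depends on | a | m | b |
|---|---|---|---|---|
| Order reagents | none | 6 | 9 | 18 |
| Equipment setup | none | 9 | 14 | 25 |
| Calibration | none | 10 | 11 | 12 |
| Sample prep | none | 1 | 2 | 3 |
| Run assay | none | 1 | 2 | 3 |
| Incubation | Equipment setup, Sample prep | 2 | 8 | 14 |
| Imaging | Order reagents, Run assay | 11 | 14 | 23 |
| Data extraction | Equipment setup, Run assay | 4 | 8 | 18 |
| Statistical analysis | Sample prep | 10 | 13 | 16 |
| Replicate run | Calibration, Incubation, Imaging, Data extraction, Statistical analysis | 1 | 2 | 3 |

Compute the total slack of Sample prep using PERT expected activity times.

te_Order reagents = (6 + 4·9 + 18)/6 = 60/6 = 10
te_Equipment setup = (9 + 4·14 + 25)/6 = 90/6 = 15
te_Calibration = (10 + 4·11 + 12)/6 = 66/6 = 11
te_Sample prep = (1 + 4·2 + 3)/6 = 12/6 = 2
te_Run assay = (1 + 4·2 + 3)/6 = 12/6 = 2
te_Incubation = (2 + 4·8 + 14)/6 = 48/6 = 8
te_Imaging = (11 + 4·14 + 23)/6 = 90/6 = 15
te_Data extraction = (4 + 4·8 + 18)/6 = 54/6 = 9
te_Statistical analysis = (10 + 4·13 + 16)/6 = 78/6 = 13
te_Replicate run = (1 + 4·2 + 3)/6 = 12/6 = 2

Forward pass:
ES_Order reagents = 0; EF_Order reagents = 10
ES_Equipment setup = 0; EF_Equipment setup = 15
ES_Calibration = 0; EF_Calibration = 11
ES_Sample prep = 0; EF_Sample prep = 2
ES_Run assay = 0; EF_Run assay = 2
ES_Incubation = max(EF_Equipment setup=15, EF_Sample prep=2) = 15; EF_Incubation = 15+8 = 23
ES_Imaging = max(EF_Order reagents=10, EF_Run assay=2) = 10; EF_Imaging = 10+15 = 25
ES_Data extraction = max(EF_Equipment setup=15, EF_Run assay=2) = 15; EF_Data extraction = 15+9 = 24
ES_Statistical analysis = 2; EF_Statistical analysis = 2+13 = 15
ES_Replicate run = max(EF_Calibration=11, EF_Incubation=23, EF_Imaging=25, EF_Data extraction=24, EF_Statistical analysis=15) = 25; EF_Replicate run = 25+2 = 27
Expected project duration μ = 27 weeks. Critical path: Order reagents → Imaging → Replicate run.

Backward pass:
LF_Replicate run = 27; LS_Replicate run = 27−2 = 25
LF_Statistical analysis = LS_Replicate run = 25; LS_Statistical analysis = 25−13 = 12
LF_Data extraction = LS_Replicate run = 25; LS_Data extraction = 25−9 = 16
LF_Imaging = LS_Replicate run = 25; LS_Imaging = 25−15 = 10
LF_Incubation = LS_Replicate run = 25; LS_Incubation = 25−8 = 17
LF_Run assay = min(LS_Imaging=10, LS_Data extraction=16) = 10; LS_Run assay = 10−2 = 8
LF_Sample prep = min(LS_Incubation=17, LS_Statistical analysis=12) = 12; LS_Sample prep = 12−2 = 10
LF_Calibration = LS_Replicate run = 25; LS_Calibration = 25−11 = 14
LF_Equipment setup = min(LS_Incubation=17, LS_Data extraction=16) = 16; LS_Equipment setup = 16−15 = 1
LF_Order reagents = LS_Imaging = 10; LS_Order reagents = 10−10 = 0
Slack_Sample prep = LS_Sample prep − ES_Sample prep = 10 − 0 = 10

10 weeks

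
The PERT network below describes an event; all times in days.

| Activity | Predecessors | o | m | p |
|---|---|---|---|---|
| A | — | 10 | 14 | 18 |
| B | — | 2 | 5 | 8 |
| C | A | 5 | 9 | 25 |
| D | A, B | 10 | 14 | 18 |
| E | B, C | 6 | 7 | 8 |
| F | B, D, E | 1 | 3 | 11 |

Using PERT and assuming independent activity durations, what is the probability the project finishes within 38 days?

0.693

te_A = (10 + 4·14 + 18)/6 = 84/6 = 14; σ²_A = ((18−10)/6)² = 1.778
te_B = (2 + 4·5 + 8)/6 = 30/6 = 5; σ²_B = ((8−2)/6)² = 1.000
te_C = (5 + 4·9 + 25)/6 = 66/6 = 11; σ²_C = ((25−5)/6)² = 11.111
te_D = (10 + 4·14 + 18)/6 = 84/6 = 14; σ²_D = ((18−10)/6)² = 1.778
te_E = (6 + 4·7 + 8)/6 = 42/6 = 7; σ²_E = ((8−6)/6)² = 0.111
te_F = (1 + 4·3 + 11)/6 = 24/6 = 4; σ²_F = ((11−1)/6)² = 2.778

Forward pass:
ES_A = 0; EF_A = 14
ES_B = 0; EF_B = 5
ES_C = 14; EF_C = 14+11 = 25
ES_D = max(EF_A=14, EF_B=5) = 14; EF_D = 14+14 = 28
ES_E = max(EF_B=5, EF_C=25) = 25; EF_E = 25+7 = 32
ES_F = max(EF_B=5, EF_D=28, EF_E=32) = 32; EF_F = 32+4 = 36
Expected project duration μ = 36 days. Critical path: A → C → E → F.

Variance along critical path = 1.778 + 11.111 + 0.111 + 2.778 = 15.778; σ = √15.778 = 3.972 days.
Z = (38 − 36) / 3.972 = 0.504
P(T ≤ 38) = Φ(0.504) ≈ 0.693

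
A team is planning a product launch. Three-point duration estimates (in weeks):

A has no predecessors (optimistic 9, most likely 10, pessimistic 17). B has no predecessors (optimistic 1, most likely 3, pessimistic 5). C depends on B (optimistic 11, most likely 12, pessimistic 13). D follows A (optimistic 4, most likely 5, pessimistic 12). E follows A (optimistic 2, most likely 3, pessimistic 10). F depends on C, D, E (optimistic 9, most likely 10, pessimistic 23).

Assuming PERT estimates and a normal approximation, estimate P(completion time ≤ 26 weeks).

0.159

te_A = (9 + 4·10 + 17)/6 = 66/6 = 11; σ²_A = ((17−9)/6)² = 1.778
te_B = (1 + 4·3 + 5)/6 = 18/6 = 3; σ²_B = ((5−1)/6)² = 0.444
te_C = (11 + 4·12 + 13)/6 = 72/6 = 12; σ²_C = ((13−11)/6)² = 0.111
te_D = (4 + 4·5 + 12)/6 = 36/6 = 6; σ²_D = ((12−4)/6)² = 1.778
te_E = (2 + 4·3 + 10)/6 = 24/6 = 4; σ²_E = ((10−2)/6)² = 1.778
te_F = (9 + 4·10 + 23)/6 = 72/6 = 12; σ²_F = ((23−9)/6)² = 5.444

Forward pass:
ES_A = 0; EF_A = 11
ES_B = 0; EF_B = 3
ES_C = 3; EF_C = 3+12 = 15
ES_D = 11; EF_D = 11+6 = 17
ES_E = 11; EF_E = 11+4 = 15
ES_F = max(EF_C=15, EF_D=17, EF_E=15) = 17; EF_F = 17+12 = 29
Expected project duration μ = 29 weeks. Critical path: A → D → F.

Variance along critical path = 1.778 + 1.778 + 5.444 = 9.000; σ = √9.000 = 3.000 weeks.
Z = (26 − 29) / 3.000 = -1.000
P(T ≤ 26) = Φ(-1.000) ≈ 0.159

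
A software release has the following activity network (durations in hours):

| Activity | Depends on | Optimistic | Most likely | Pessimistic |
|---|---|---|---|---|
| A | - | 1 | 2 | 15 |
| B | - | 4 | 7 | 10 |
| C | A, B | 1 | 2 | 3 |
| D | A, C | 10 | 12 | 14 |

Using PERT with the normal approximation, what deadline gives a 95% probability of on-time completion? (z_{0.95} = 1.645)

23.1 hours

te_A = (1 + 4·2 + 15)/6 = 24/6 = 4; σ²_A = ((15−1)/6)² = 5.444
te_B = (4 + 4·7 + 10)/6 = 42/6 = 7; σ²_B = ((10−4)/6)² = 1.000
te_C = (1 + 4·2 + 3)/6 = 12/6 = 2; σ²_C = ((3−1)/6)² = 0.111
te_D = (10 + 4·12 + 14)/6 = 72/6 = 12; σ²_D = ((14−10)/6)² = 0.444

Forward pass:
ES_A = 0; EF_A = 4
ES_B = 0; EF_B = 7
ES_C = max(EF_A=4, EF_B=7) = 7; EF_C = 7+2 = 9
ES_D = max(EF_A=4, EF_C=9) = 9; EF_D = 9+12 = 21
Expected project duration μ = 21 hours. Critical path: B → C → D.

Variance along critical path = 1.000 + 0.111 + 0.444 = 1.556; σ = 1.247 hours.
D = μ + z·σ = 21 + 1.645·1.247 = 23.1 hours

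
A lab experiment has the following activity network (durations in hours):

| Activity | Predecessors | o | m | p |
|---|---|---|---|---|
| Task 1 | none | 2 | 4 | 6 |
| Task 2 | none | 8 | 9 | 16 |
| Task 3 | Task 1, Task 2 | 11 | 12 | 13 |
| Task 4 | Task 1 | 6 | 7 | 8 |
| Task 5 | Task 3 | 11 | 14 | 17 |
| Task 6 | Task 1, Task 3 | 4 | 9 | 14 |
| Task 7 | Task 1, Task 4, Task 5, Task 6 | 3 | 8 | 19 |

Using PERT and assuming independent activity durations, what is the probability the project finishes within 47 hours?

0.736

te_Task 1 = (2 + 4·4 + 6)/6 = 24/6 = 4; σ²_Task 1 = ((6−2)/6)² = 0.444
te_Task 2 = (8 + 4·9 + 16)/6 = 60/6 = 10; σ²_Task 2 = ((16−8)/6)² = 1.778
te_Task 3 = (11 + 4·12 + 13)/6 = 72/6 = 12; σ²_Task 3 = ((13−11)/6)² = 0.111
te_Task 4 = (6 + 4·7 + 8)/6 = 42/6 = 7; σ²_Task 4 = ((8−6)/6)² = 0.111
te_Task 5 = (11 + 4·14 + 17)/6 = 84/6 = 14; σ²_Task 5 = ((17−11)/6)² = 1.000
te_Task 6 = (4 + 4·9 + 14)/6 = 54/6 = 9; σ²_Task 6 = ((14−4)/6)² = 2.778
te_Task 7 = (3 + 4·8 + 19)/6 = 54/6 = 9; σ²_Task 7 = ((19−3)/6)² = 7.111

Forward pass:
ES_Task 1 = 0; EF_Task 1 = 4
ES_Task 2 = 0; EF_Task 2 = 10
ES_Task 3 = max(EF_Task 1=4, EF_Task 2=10) = 10; EF_Task 3 = 10+12 = 22
ES_Task 4 = 4; EF_Task 4 = 4+7 = 11
ES_Task 5 = 22; EF_Task 5 = 22+14 = 36
ES_Task 6 = max(EF_Task 1=4, EF_Task 3=22) = 22; EF_Task 6 = 22+9 = 31
ES_Task 7 = max(EF_Task 1=4, EF_Task 4=11, EF_Task 5=36, EF_Task 6=31) = 36; EF_Task 7 = 36+9 = 45
Expected project duration μ = 45 hours. Critical path: Task 2 → Task 3 → Task 5 → Task 7.

Variance along critical path = 1.778 + 0.111 + 1.000 + 7.111 = 10.000; σ = √10.000 = 3.162 hours.
Z = (47 − 45) / 3.162 = 0.632
P(T ≤ 47) = Φ(0.632) ≈ 0.736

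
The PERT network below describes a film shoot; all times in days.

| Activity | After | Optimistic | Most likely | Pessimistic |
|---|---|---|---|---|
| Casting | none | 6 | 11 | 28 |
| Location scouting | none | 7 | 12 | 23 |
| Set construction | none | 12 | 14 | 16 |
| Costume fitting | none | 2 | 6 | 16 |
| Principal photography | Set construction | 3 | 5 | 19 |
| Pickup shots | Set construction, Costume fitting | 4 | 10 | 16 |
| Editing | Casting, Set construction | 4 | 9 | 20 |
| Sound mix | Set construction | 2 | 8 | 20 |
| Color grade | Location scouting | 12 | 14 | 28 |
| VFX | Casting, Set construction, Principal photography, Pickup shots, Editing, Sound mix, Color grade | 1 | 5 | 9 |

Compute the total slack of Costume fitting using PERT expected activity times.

12 days

te_Casting = (6 + 4·11 + 28)/6 = 78/6 = 13
te_Location scouting = (7 + 4·12 + 23)/6 = 78/6 = 13
te_Set construction = (12 + 4·14 + 16)/6 = 84/6 = 14
te_Costume fitting = (2 + 4·6 + 16)/6 = 42/6 = 7
te_Principal photography = (3 + 4·5 + 19)/6 = 42/6 = 7
te_Pickup shots = (4 + 4·10 + 16)/6 = 60/6 = 10
te_Editing = (4 + 4·9 + 20)/6 = 60/6 = 10
te_Sound mix = (2 + 4·8 + 20)/6 = 54/6 = 9
te_Color grade = (12 + 4·14 + 28)/6 = 96/6 = 16
te_VFX = (1 + 4·5 + 9)/6 = 30/6 = 5

Forward pass:
ES_Casting = 0; EF_Casting = 13
ES_Location scouting = 0; EF_Location scouting = 13
ES_Set construction = 0; EF_Set construction = 14
ES_Costume fitting = 0; EF_Costume fitting = 7
ES_Principal photography = 14; EF_Principal photography = 14+7 = 21
ES_Pickup shots = max(EF_Set construction=14, EF_Costume fitting=7) = 14; EF_Pickup shots = 14+10 = 24
ES_Editing = max(EF_Casting=13, EF_Set construction=14) = 14; EF_Editing = 14+10 = 24
ES_Sound mix = 14; EF_Sound mix = 14+9 = 23
ES_Color grade = 13; EF_Color grade = 13+16 = 29
ES_VFX = max(EF_Casting=13, EF_Set construction=14, EF_Principal photography=21, EF_Pickup shots=24, EF_Editing=24, EF_Sound mix=23, EF_Color grade=29) = 29; EF_VFX = 29+5 = 34
Expected project duration μ = 34 days. Critical path: Location scouting → Color grade → VFX.

Backward pass:
LF_VFX = 34; LS_VFX = 34−5 = 29
LF_Color grade = LS_VFX = 29; LS_Color grade = 29−16 = 13
LF_Sound mix = LS_VFX = 29; LS_Sound mix = 29−9 = 20
LF_Editing = LS_VFX = 29; LS_Editing = 29−10 = 19
LF_Pickup shots = LS_VFX = 29; LS_Pickup shots = 29−10 = 19
LF_Principal photography = LS_VFX = 29; LS_Principal photography = 29−7 = 22
LF_Costume fitting = LS_Pickup shots = 19; LS_Costume fitting = 19−7 = 12
LF_Set construction = min(LS_Principal photography=22, LS_Pickup shots=19, LS_Editing=19, LS_Sound mix=20, LS_VFX=29) = 19; LS_Set construction = 19−14 = 5
LF_Location scouting = LS_Color grade = 13; LS_Location scouting = 13−13 = 0
LF_Casting = min(LS_Editing=19, LS_VFX=29) = 19; LS_Casting = 19−13 = 6
Slack_Costume fitting = LS_Costume fitting − ES_Costume fitting = 12 − 0 = 12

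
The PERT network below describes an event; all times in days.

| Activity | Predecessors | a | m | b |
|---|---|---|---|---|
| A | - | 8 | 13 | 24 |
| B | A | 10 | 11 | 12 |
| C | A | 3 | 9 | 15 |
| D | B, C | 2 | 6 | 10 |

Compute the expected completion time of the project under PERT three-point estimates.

te_A = (8 + 4·13 + 24)/6 = 84/6 = 14
te_B = (10 + 4·11 + 12)/6 = 66/6 = 11
te_C = (3 + 4·9 + 15)/6 = 54/6 = 9
te_D = (2 + 4·6 + 10)/6 = 36/6 = 6

Forward pass:
ES_A = 0; EF_A = 14
ES_B = 14; EF_B = 14+11 = 25
ES_C = 14; EF_C = 14+9 = 23
ES_D = max(EF_B=25, EF_C=23) = 25; EF_D = 25+6 = 31
Expected project duration μ = 31 days. Critical path: A → B → D.

31 days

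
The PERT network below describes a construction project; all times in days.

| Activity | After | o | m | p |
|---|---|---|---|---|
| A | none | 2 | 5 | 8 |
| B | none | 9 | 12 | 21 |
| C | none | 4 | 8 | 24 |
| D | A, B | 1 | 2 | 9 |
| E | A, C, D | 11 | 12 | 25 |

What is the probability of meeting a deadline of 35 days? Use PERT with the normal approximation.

te_A = (2 + 4·5 + 8)/6 = 30/6 = 5; σ²_A = ((8−2)/6)² = 1.000
te_B = (9 + 4·12 + 21)/6 = 78/6 = 13; σ²_B = ((21−9)/6)² = 4.000
te_C = (4 + 4·8 + 24)/6 = 60/6 = 10; σ²_C = ((24−4)/6)² = 11.111
te_D = (1 + 4·2 + 9)/6 = 18/6 = 3; σ²_D = ((9−1)/6)² = 1.778
te_E = (11 + 4·12 + 25)/6 = 84/6 = 14; σ²_E = ((25−11)/6)² = 5.444

Forward pass:
ES_A = 0; EF_A = 5
ES_B = 0; EF_B = 13
ES_C = 0; EF_C = 10
ES_D = max(EF_A=5, EF_B=13) = 13; EF_D = 13+3 = 16
ES_E = max(EF_A=5, EF_C=10, EF_D=16) = 16; EF_E = 16+14 = 30
Expected project duration μ = 30 days. Critical path: B → D → E.

Variance along critical path = 4.000 + 1.778 + 5.444 = 11.222; σ = √11.222 = 3.350 days.
Z = (35 − 30) / 3.350 = 1.493
P(T ≤ 35) = Φ(1.493) ≈ 0.932

0.932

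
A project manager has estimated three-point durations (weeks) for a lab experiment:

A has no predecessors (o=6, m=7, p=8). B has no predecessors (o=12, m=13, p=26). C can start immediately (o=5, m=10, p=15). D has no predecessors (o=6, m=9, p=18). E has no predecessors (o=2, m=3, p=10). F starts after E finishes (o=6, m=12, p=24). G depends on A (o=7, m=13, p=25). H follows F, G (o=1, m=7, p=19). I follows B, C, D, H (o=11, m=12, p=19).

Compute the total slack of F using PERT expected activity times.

4 weeks

te_A = (6 + 4·7 + 8)/6 = 42/6 = 7
te_B = (12 + 4·13 + 26)/6 = 90/6 = 15
te_C = (5 + 4·10 + 15)/6 = 60/6 = 10
te_D = (6 + 4·9 + 18)/6 = 60/6 = 10
te_E = (2 + 4·3 + 10)/6 = 24/6 = 4
te_F = (6 + 4·12 + 24)/6 = 78/6 = 13
te_G = (7 + 4·13 + 25)/6 = 84/6 = 14
te_H = (1 + 4·7 + 19)/6 = 48/6 = 8
te_I = (11 + 4·12 + 19)/6 = 78/6 = 13

Forward pass:
ES_A = 0; EF_A = 7
ES_B = 0; EF_B = 15
ES_C = 0; EF_C = 10
ES_D = 0; EF_D = 10
ES_E = 0; EF_E = 4
ES_F = 4; EF_F = 4+13 = 17
ES_G = 7; EF_G = 7+14 = 21
ES_H = max(EF_F=17, EF_G=21) = 21; EF_H = 21+8 = 29
ES_I = max(EF_B=15, EF_C=10, EF_D=10, EF_H=29) = 29; EF_I = 29+13 = 42
Expected project duration μ = 42 weeks. Critical path: A → G → H → I.

Backward pass:
LF_I = 42; LS_I = 42−13 = 29
LF_H = LS_I = 29; LS_H = 29−8 = 21
LF_G = LS_H = 21; LS_G = 21−14 = 7
LF_F = LS_H = 21; LS_F = 21−13 = 8
LF_E = LS_F = 8; LS_E = 8−4 = 4
LF_D = LS_I = 29; LS_D = 29−10 = 19
LF_C = LS_I = 29; LS_C = 29−10 = 19
LF_B = LS_I = 29; LS_B = 29−15 = 14
LF_A = LS_G = 7; LS_A = 7−7 = 0
Slack_F = LS_F − ES_F = 8 − 4 = 4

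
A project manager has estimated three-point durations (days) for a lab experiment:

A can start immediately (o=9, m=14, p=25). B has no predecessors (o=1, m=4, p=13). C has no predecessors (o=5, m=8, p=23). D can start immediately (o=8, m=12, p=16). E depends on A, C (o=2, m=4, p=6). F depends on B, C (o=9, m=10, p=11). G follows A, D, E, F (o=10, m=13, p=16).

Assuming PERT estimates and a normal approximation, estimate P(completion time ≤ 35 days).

0.735

te_A = (9 + 4·14 + 25)/6 = 90/6 = 15; σ²_A = ((25−9)/6)² = 7.111
te_B = (1 + 4·4 + 13)/6 = 30/6 = 5; σ²_B = ((13−1)/6)² = 4.000
te_C = (5 + 4·8 + 23)/6 = 60/6 = 10; σ²_C = ((23−5)/6)² = 9.000
te_D = (8 + 4·12 + 16)/6 = 72/6 = 12; σ²_D = ((16−8)/6)² = 1.778
te_E = (2 + 4·4 + 6)/6 = 24/6 = 4; σ²_E = ((6−2)/6)² = 0.444
te_F = (9 + 4·10 + 11)/6 = 60/6 = 10; σ²_F = ((11−9)/6)² = 0.111
te_G = (10 + 4·13 + 16)/6 = 78/6 = 13; σ²_G = ((16−10)/6)² = 1.000

Forward pass:
ES_A = 0; EF_A = 15
ES_B = 0; EF_B = 5
ES_C = 0; EF_C = 10
ES_D = 0; EF_D = 12
ES_E = max(EF_A=15, EF_C=10) = 15; EF_E = 15+4 = 19
ES_F = max(EF_B=5, EF_C=10) = 10; EF_F = 10+10 = 20
ES_G = max(EF_A=15, EF_D=12, EF_E=19, EF_F=20) = 20; EF_G = 20+13 = 33
Expected project duration μ = 33 days. Critical path: C → F → G.

Variance along critical path = 9.000 + 0.111 + 1.000 = 10.111; σ = √10.111 = 3.180 days.
Z = (35 − 33) / 3.180 = 0.629
P(T ≤ 35) = Φ(0.629) ≈ 0.735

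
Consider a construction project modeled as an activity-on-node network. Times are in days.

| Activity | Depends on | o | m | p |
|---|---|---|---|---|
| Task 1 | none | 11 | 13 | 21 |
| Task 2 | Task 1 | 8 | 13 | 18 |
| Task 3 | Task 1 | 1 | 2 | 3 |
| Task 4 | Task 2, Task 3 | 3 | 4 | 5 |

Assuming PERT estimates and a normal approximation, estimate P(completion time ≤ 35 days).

te_Task 1 = (11 + 4·13 + 21)/6 = 84/6 = 14; σ²_Task 1 = ((21−11)/6)² = 2.778
te_Task 2 = (8 + 4·13 + 18)/6 = 78/6 = 13; σ²_Task 2 = ((18−8)/6)² = 2.778
te_Task 3 = (1 + 4·2 + 3)/6 = 12/6 = 2; σ²_Task 3 = ((3−1)/6)² = 0.111
te_Task 4 = (3 + 4·4 + 5)/6 = 24/6 = 4; σ²_Task 4 = ((5−3)/6)² = 0.111

Forward pass:
ES_Task 1 = 0; EF_Task 1 = 14
ES_Task 2 = 14; EF_Task 2 = 14+13 = 27
ES_Task 3 = 14; EF_Task 3 = 14+2 = 16
ES_Task 4 = max(EF_Task 2=27, EF_Task 3=16) = 27; EF_Task 4 = 27+4 = 31
Expected project duration μ = 31 days. Critical path: Task 1 → Task 2 → Task 4.

Variance along critical path = 2.778 + 2.778 + 0.111 = 5.667; σ = √5.667 = 2.380 days.
Z = (35 − 31) / 2.380 = 1.680
P(T ≤ 35) = Φ(1.680) ≈ 0.954

0.954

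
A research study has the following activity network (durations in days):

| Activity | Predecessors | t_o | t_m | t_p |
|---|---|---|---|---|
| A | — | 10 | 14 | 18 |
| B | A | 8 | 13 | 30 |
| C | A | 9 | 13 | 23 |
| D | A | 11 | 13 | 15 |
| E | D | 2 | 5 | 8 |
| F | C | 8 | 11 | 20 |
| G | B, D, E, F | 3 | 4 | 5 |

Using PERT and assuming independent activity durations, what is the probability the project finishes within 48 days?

te_A = (10 + 4·14 + 18)/6 = 84/6 = 14; σ²_A = ((18−10)/6)² = 1.778
te_B = (8 + 4·13 + 30)/6 = 90/6 = 15; σ²_B = ((30−8)/6)² = 13.444
te_C = (9 + 4·13 + 23)/6 = 84/6 = 14; σ²_C = ((23−9)/6)² = 5.444
te_D = (11 + 4·13 + 15)/6 = 78/6 = 13; σ²_D = ((15−11)/6)² = 0.444
te_E = (2 + 4·5 + 8)/6 = 30/6 = 5; σ²_E = ((8−2)/6)² = 1.000
te_F = (8 + 4·11 + 20)/6 = 72/6 = 12; σ²_F = ((20−8)/6)² = 4.000
te_G = (3 + 4·4 + 5)/6 = 24/6 = 4; σ²_G = ((5−3)/6)² = 0.111

Forward pass:
ES_A = 0; EF_A = 14
ES_B = 14; EF_B = 14+15 = 29
ES_C = 14; EF_C = 14+14 = 28
ES_D = 14; EF_D = 14+13 = 27
ES_E = 27; EF_E = 27+5 = 32
ES_F = 28; EF_F = 28+12 = 40
ES_G = max(EF_B=29, EF_D=27, EF_E=32, EF_F=40) = 40; EF_G = 40+4 = 44
Expected project duration μ = 44 days. Critical path: A → C → F → G.

Variance along critical path = 1.778 + 5.444 + 4.000 + 0.111 = 11.333; σ = √11.333 = 3.367 days.
Z = (48 − 44) / 3.367 = 1.188
P(T ≤ 48) = Φ(1.188) ≈ 0.883

0.883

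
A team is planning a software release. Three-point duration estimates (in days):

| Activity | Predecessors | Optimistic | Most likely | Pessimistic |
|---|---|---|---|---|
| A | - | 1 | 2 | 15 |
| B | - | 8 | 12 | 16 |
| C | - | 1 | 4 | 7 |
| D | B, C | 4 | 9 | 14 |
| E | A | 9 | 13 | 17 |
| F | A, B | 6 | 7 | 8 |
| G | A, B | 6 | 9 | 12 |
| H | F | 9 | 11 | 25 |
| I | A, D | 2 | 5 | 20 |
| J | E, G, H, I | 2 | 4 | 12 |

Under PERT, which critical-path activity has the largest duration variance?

te_A = (1 + 4·2 + 15)/6 = 24/6 = 4; σ²_A = ((15−1)/6)² = 5.444
te_B = (8 + 4·12 + 16)/6 = 72/6 = 12; σ²_B = ((16−8)/6)² = 1.778
te_C = (1 + 4·4 + 7)/6 = 24/6 = 4; σ²_C = ((7−1)/6)² = 1.000
te_D = (4 + 4·9 + 14)/6 = 54/6 = 9; σ²_D = ((14−4)/6)² = 2.778
te_E = (9 + 4·13 + 17)/6 = 78/6 = 13; σ²_E = ((17−9)/6)² = 1.778
te_F = (6 + 4·7 + 8)/6 = 42/6 = 7; σ²_F = ((8−6)/6)² = 0.111
te_G = (6 + 4·9 + 12)/6 = 54/6 = 9; σ²_G = ((12−6)/6)² = 1.000
te_H = (9 + 4·11 + 25)/6 = 78/6 = 13; σ²_H = ((25−9)/6)² = 7.111
te_I = (2 + 4·5 + 20)/6 = 42/6 = 7; σ²_I = ((20−2)/6)² = 9.000
te_J = (2 + 4·4 + 12)/6 = 30/6 = 5; σ²_J = ((12−2)/6)² = 2.778

Forward pass:
ES_A = 0; EF_A = 4
ES_B = 0; EF_B = 12
ES_C = 0; EF_C = 4
ES_D = max(EF_B=12, EF_C=4) = 12; EF_D = 12+9 = 21
ES_E = 4; EF_E = 4+13 = 17
ES_F = max(EF_A=4, EF_B=12) = 12; EF_F = 12+7 = 19
ES_G = max(EF_A=4, EF_B=12) = 12; EF_G = 12+9 = 21
ES_H = 19; EF_H = 19+13 = 32
ES_I = max(EF_A=4, EF_D=21) = 21; EF_I = 21+7 = 28
ES_J = max(EF_E=17, EF_G=21, EF_H=32, EF_I=28) = 32; EF_J = 32+5 = 37
Expected project duration μ = 37 days. Critical path: B → F → H → J.

Variances on critical path: σ²_B=1.778, σ²_F=0.111, σ²_H=7.111, σ²_J=2.778.
Largest is σ²_H = 7.111.

H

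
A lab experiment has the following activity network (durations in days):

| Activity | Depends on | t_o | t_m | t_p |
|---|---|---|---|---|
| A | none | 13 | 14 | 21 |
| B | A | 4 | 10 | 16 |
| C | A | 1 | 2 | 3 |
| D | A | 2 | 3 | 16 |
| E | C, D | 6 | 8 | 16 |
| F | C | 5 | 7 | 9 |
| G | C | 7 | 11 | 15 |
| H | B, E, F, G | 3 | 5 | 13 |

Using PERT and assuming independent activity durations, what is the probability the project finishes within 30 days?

0.081

te_A = (13 + 4·14 + 21)/6 = 90/6 = 15; σ²_A = ((21−13)/6)² = 1.778
te_B = (4 + 4·10 + 16)/6 = 60/6 = 10; σ²_B = ((16−4)/6)² = 4.000
te_C = (1 + 4·2 + 3)/6 = 12/6 = 2; σ²_C = ((3−1)/6)² = 0.111
te_D = (2 + 4·3 + 16)/6 = 30/6 = 5; σ²_D = ((16−2)/6)² = 5.444
te_E = (6 + 4·8 + 16)/6 = 54/6 = 9; σ²_E = ((16−6)/6)² = 2.778
te_F = (5 + 4·7 + 9)/6 = 42/6 = 7; σ²_F = ((9−5)/6)² = 0.444
te_G = (7 + 4·11 + 15)/6 = 66/6 = 11; σ²_G = ((15−7)/6)² = 1.778
te_H = (3 + 4·5 + 13)/6 = 36/6 = 6; σ²_H = ((13−3)/6)² = 2.778

Forward pass:
ES_A = 0; EF_A = 15
ES_B = 15; EF_B = 15+10 = 25
ES_C = 15; EF_C = 15+2 = 17
ES_D = 15; EF_D = 15+5 = 20
ES_E = max(EF_C=17, EF_D=20) = 20; EF_E = 20+9 = 29
ES_F = 17; EF_F = 17+7 = 24
ES_G = 17; EF_G = 17+11 = 28
ES_H = max(EF_B=25, EF_E=29, EF_F=24, EF_G=28) = 29; EF_H = 29+6 = 35
Expected project duration μ = 35 days. Critical path: A → D → E → H.

Variance along critical path = 1.778 + 5.444 + 2.778 + 2.778 = 12.778; σ = √12.778 = 3.575 days.
Z = (30 − 35) / 3.575 = -1.399
P(T ≤ 30) = Φ(-1.399) ≈ 0.081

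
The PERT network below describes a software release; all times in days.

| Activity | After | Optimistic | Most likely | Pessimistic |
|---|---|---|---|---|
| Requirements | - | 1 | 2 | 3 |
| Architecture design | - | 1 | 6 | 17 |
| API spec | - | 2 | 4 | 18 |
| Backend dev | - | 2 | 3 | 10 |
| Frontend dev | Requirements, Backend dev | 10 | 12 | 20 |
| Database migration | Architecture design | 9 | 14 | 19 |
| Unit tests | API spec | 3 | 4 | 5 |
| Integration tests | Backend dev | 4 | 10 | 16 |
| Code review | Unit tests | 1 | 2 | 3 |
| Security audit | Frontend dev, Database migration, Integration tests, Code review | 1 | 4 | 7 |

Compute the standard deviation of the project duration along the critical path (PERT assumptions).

te_Requirements = (1 + 4·2 + 3)/6 = 12/6 = 2; σ²_Requirements = ((3−1)/6)² = 0.111
te_Architecture design = (1 + 4·6 + 17)/6 = 42/6 = 7; σ²_Architecture design = ((17−1)/6)² = 7.111
te_API spec = (2 + 4·4 + 18)/6 = 36/6 = 6; σ²_API spec = ((18−2)/6)² = 7.111
te_Backend dev = (2 + 4·3 + 10)/6 = 24/6 = 4; σ²_Backend dev = ((10−2)/6)² = 1.778
te_Frontend dev = (10 + 4·12 + 20)/6 = 78/6 = 13; σ²_Frontend dev = ((20−10)/6)² = 2.778
te_Database migration = (9 + 4·14 + 19)/6 = 84/6 = 14; σ²_Database migration = ((19−9)/6)² = 2.778
te_Unit tests = (3 + 4·4 + 5)/6 = 24/6 = 4; σ²_Unit tests = ((5−3)/6)² = 0.111
te_Integration tests = (4 + 4·10 + 16)/6 = 60/6 = 10; σ²_Integration tests = ((16−4)/6)² = 4.000
te_Code review = (1 + 4·2 + 3)/6 = 12/6 = 2; σ²_Code review = ((3−1)/6)² = 0.111
te_Security audit = (1 + 4·4 + 7)/6 = 24/6 = 4; σ²_Security audit = ((7−1)/6)² = 1.000

Forward pass:
ES_Requirements = 0; EF_Requirements = 2
ES_Architecture design = 0; EF_Architecture design = 7
ES_API spec = 0; EF_API spec = 6
ES_Backend dev = 0; EF_Backend dev = 4
ES_Frontend dev = max(EF_Requirements=2, EF_Backend dev=4) = 4; EF_Frontend dev = 4+13 = 17
ES_Database migration = 7; EF_Database migration = 7+14 = 21
ES_Unit tests = 6; EF_Unit tests = 6+4 = 10
ES_Integration tests = 4; EF_Integration tests = 4+10 = 14
ES_Code review = 10; EF_Code review = 10+2 = 12
ES_Security audit = max(EF_Frontend dev=17, EF_Database migration=21, EF_Integration tests=14, EF_Code review=12) = 21; EF_Security audit = 21+4 = 25
Expected project duration μ = 25 days. Critical path: Architecture design → Database migration → Security audit.

Variance along critical path = 7.111 + 2.778 + 1.000 = 10.889
σ = √10.889 = 3.300 days

3.30 days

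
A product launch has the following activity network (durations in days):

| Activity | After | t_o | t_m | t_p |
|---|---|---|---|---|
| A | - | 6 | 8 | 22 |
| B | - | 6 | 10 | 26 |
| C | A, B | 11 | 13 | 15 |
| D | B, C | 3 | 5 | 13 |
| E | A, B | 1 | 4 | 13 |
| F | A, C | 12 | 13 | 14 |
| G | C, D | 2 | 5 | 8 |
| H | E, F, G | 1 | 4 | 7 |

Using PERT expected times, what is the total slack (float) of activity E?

te_A = (6 + 4·8 + 22)/6 = 60/6 = 10
te_B = (6 + 4·10 + 26)/6 = 72/6 = 12
te_C = (11 + 4·13 + 15)/6 = 78/6 = 13
te_D = (3 + 4·5 + 13)/6 = 36/6 = 6
te_E = (1 + 4·4 + 13)/6 = 30/6 = 5
te_F = (12 + 4·13 + 14)/6 = 78/6 = 13
te_G = (2 + 4·5 + 8)/6 = 30/6 = 5
te_H = (1 + 4·4 + 7)/6 = 24/6 = 4

Forward pass:
ES_A = 0; EF_A = 10
ES_B = 0; EF_B = 12
ES_C = max(EF_A=10, EF_B=12) = 12; EF_C = 12+13 = 25
ES_D = max(EF_B=12, EF_C=25) = 25; EF_D = 25+6 = 31
ES_E = max(EF_A=10, EF_B=12) = 12; EF_E = 12+5 = 17
ES_F = max(EF_A=10, EF_C=25) = 25; EF_F = 25+13 = 38
ES_G = max(EF_C=25, EF_D=31) = 31; EF_G = 31+5 = 36
ES_H = max(EF_E=17, EF_F=38, EF_G=36) = 38; EF_H = 38+4 = 42
Expected project duration μ = 42 days. Critical path: B → C → F → H.

Backward pass:
LF_H = 42; LS_H = 42−4 = 38
LF_G = LS_H = 38; LS_G = 38−5 = 33
LF_F = LS_H = 38; LS_F = 38−13 = 25
LF_E = LS_H = 38; LS_E = 38−5 = 33
LF_D = LS_G = 33; LS_D = 33−6 = 27
LF_C = min(LS_D=27, LS_F=25, LS_G=33) = 25; LS_C = 25−13 = 12
LF_B = min(LS_C=12, LS_D=27, LS_E=33) = 12; LS_B = 12−12 = 0
LF_A = min(LS_C=12, LS_E=33, LS_F=25) = 12; LS_A = 12−10 = 2
Slack_E = LS_E − ES_E = 33 − 12 = 21

21 days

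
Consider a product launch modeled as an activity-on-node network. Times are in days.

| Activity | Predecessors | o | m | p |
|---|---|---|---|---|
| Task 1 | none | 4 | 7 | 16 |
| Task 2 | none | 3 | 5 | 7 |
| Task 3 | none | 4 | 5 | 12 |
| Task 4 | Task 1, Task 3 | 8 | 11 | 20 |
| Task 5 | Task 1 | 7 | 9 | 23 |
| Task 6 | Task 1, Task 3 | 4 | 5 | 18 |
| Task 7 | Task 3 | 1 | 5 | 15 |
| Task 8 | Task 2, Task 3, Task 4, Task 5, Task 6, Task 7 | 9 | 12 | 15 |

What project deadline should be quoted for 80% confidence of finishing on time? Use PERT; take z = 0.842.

te_Task 1 = (4 + 4·7 + 16)/6 = 48/6 = 8; σ²_Task 1 = ((16−4)/6)² = 4.000
te_Task 2 = (3 + 4·5 + 7)/6 = 30/6 = 5; σ²_Task 2 = ((7−3)/6)² = 0.444
te_Task 3 = (4 + 4·5 + 12)/6 = 36/6 = 6; σ²_Task 3 = ((12−4)/6)² = 1.778
te_Task 4 = (8 + 4·11 + 20)/6 = 72/6 = 12; σ²_Task 4 = ((20−8)/6)² = 4.000
te_Task 5 = (7 + 4·9 + 23)/6 = 66/6 = 11; σ²_Task 5 = ((23−7)/6)² = 7.111
te_Task 6 = (4 + 4·5 + 18)/6 = 42/6 = 7; σ²_Task 6 = ((18−4)/6)² = 5.444
te_Task 7 = (1 + 4·5 + 15)/6 = 36/6 = 6; σ²_Task 7 = ((15−1)/6)² = 5.444
te_Task 8 = (9 + 4·12 + 15)/6 = 72/6 = 12; σ²_Task 8 = ((15−9)/6)² = 1.000

Forward pass:
ES_Task 1 = 0; EF_Task 1 = 8
ES_Task 2 = 0; EF_Task 2 = 5
ES_Task 3 = 0; EF_Task 3 = 6
ES_Task 4 = max(EF_Task 1=8, EF_Task 3=6) = 8; EF_Task 4 = 8+12 = 20
ES_Task 5 = 8; EF_Task 5 = 8+11 = 19
ES_Task 6 = max(EF_Task 1=8, EF_Task 3=6) = 8; EF_Task 6 = 8+7 = 15
ES_Task 7 = 6; EF_Task 7 = 6+6 = 12
ES_Task 8 = max(EF_Task 2=5, EF_Task 3=6, EF_Task 4=20, EF_Task 5=19, EF_Task 6=15, EF_Task 7=12) = 20; EF_Task 8 = 20+12 = 32
Expected project duration μ = 32 days. Critical path: Task 1 → Task 4 → Task 8.

Variance along critical path = 4.000 + 4.000 + 1.000 = 9.000; σ = 3.000 days.
D = μ + z·σ = 32 + 0.842·3.000 = 34.5 days

34.5 days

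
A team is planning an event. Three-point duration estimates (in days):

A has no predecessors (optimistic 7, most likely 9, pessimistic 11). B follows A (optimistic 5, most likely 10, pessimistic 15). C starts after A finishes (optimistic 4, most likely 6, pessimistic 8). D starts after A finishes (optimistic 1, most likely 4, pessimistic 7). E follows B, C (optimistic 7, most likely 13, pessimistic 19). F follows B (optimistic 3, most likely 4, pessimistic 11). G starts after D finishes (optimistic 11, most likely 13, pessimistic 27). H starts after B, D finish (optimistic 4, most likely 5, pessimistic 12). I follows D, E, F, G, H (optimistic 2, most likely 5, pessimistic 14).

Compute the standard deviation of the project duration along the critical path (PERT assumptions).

te_A = (7 + 4·9 + 11)/6 = 54/6 = 9; σ²_A = ((11−7)/6)² = 0.444
te_B = (5 + 4·10 + 15)/6 = 60/6 = 10; σ²_B = ((15−5)/6)² = 2.778
te_C = (4 + 4·6 + 8)/6 = 36/6 = 6; σ²_C = ((8−4)/6)² = 0.444
te_D = (1 + 4·4 + 7)/6 = 24/6 = 4; σ²_D = ((7−1)/6)² = 1.000
te_E = (7 + 4·13 + 19)/6 = 78/6 = 13; σ²_E = ((19−7)/6)² = 4.000
te_F = (3 + 4·4 + 11)/6 = 30/6 = 5; σ²_F = ((11−3)/6)² = 1.778
te_G = (11 + 4·13 + 27)/6 = 90/6 = 15; σ²_G = ((27−11)/6)² = 7.111
te_H = (4 + 4·5 + 12)/6 = 36/6 = 6; σ²_H = ((12−4)/6)² = 1.778
te_I = (2 + 4·5 + 14)/6 = 36/6 = 6; σ²_I = ((14−2)/6)² = 4.000

Forward pass:
ES_A = 0; EF_A = 9
ES_B = 9; EF_B = 9+10 = 19
ES_C = 9; EF_C = 9+6 = 15
ES_D = 9; EF_D = 9+4 = 13
ES_E = max(EF_B=19, EF_C=15) = 19; EF_E = 19+13 = 32
ES_F = 19; EF_F = 19+5 = 24
ES_G = 13; EF_G = 13+15 = 28
ES_H = max(EF_B=19, EF_D=13) = 19; EF_H = 19+6 = 25
ES_I = max(EF_D=13, EF_E=32, EF_F=24, EF_G=28, EF_H=25) = 32; EF_I = 32+6 = 38
Expected project duration μ = 38 days. Critical path: A → B → E → I.

Variance along critical path = 0.444 + 2.778 + 4.000 + 4.000 = 11.222
σ = √11.222 = 3.350 days

3.35 days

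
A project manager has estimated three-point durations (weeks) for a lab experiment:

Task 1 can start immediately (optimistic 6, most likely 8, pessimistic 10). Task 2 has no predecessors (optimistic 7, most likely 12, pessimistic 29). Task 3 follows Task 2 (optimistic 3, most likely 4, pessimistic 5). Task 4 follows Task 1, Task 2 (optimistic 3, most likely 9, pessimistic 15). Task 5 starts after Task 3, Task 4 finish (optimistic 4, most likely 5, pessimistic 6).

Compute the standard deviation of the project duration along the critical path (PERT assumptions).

te_Task 1 = (6 + 4·8 + 10)/6 = 48/6 = 8; σ²_Task 1 = ((10−6)/6)² = 0.444
te_Task 2 = (7 + 4·12 + 29)/6 = 84/6 = 14; σ²_Task 2 = ((29−7)/6)² = 13.444
te_Task 3 = (3 + 4·4 + 5)/6 = 24/6 = 4; σ²_Task 3 = ((5−3)/6)² = 0.111
te_Task 4 = (3 + 4·9 + 15)/6 = 54/6 = 9; σ²_Task 4 = ((15−3)/6)² = 4.000
te_Task 5 = (4 + 4·5 + 6)/6 = 30/6 = 5; σ²_Task 5 = ((6−4)/6)² = 0.111

Forward pass:
ES_Task 1 = 0; EF_Task 1 = 8
ES_Task 2 = 0; EF_Task 2 = 14
ES_Task 3 = 14; EF_Task 3 = 14+4 = 18
ES_Task 4 = max(EF_Task 1=8, EF_Task 2=14) = 14; EF_Task 4 = 14+9 = 23
ES_Task 5 = max(EF_Task 3=18, EF_Task 4=23) = 23; EF_Task 5 = 23+5 = 28
Expected project duration μ = 28 weeks. Critical path: Task 2 → Task 4 → Task 5.

Variance along critical path = 13.444 + 4.000 + 0.111 = 17.556
σ = √17.556 = 4.190 weeks

4.19 weeks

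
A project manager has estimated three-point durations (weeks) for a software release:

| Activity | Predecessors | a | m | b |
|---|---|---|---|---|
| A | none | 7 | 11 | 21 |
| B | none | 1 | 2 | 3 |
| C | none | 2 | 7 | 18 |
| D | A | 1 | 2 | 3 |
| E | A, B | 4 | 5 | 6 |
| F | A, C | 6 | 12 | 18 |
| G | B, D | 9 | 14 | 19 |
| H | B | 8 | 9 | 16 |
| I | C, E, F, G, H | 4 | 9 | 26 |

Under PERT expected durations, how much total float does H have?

16 weeks

te_A = (7 + 4·11 + 21)/6 = 72/6 = 12
te_B = (1 + 4·2 + 3)/6 = 12/6 = 2
te_C = (2 + 4·7 + 18)/6 = 48/6 = 8
te_D = (1 + 4·2 + 3)/6 = 12/6 = 2
te_E = (4 + 4·5 + 6)/6 = 30/6 = 5
te_F = (6 + 4·12 + 18)/6 = 72/6 = 12
te_G = (9 + 4·14 + 19)/6 = 84/6 = 14
te_H = (8 + 4·9 + 16)/6 = 60/6 = 10
te_I = (4 + 4·9 + 26)/6 = 66/6 = 11

Forward pass:
ES_A = 0; EF_A = 12
ES_B = 0; EF_B = 2
ES_C = 0; EF_C = 8
ES_D = 12; EF_D = 12+2 = 14
ES_E = max(EF_A=12, EF_B=2) = 12; EF_E = 12+5 = 17
ES_F = max(EF_A=12, EF_C=8) = 12; EF_F = 12+12 = 24
ES_G = max(EF_B=2, EF_D=14) = 14; EF_G = 14+14 = 28
ES_H = 2; EF_H = 2+10 = 12
ES_I = max(EF_C=8, EF_E=17, EF_F=24, EF_G=28, EF_H=12) = 28; EF_I = 28+11 = 39
Expected project duration μ = 39 weeks. Critical path: A → D → G → I.

Backward pass:
LF_I = 39; LS_I = 39−11 = 28
LF_H = LS_I = 28; LS_H = 28−10 = 18
LF_G = LS_I = 28; LS_G = 28−14 = 14
LF_F = LS_I = 28; LS_F = 28−12 = 16
LF_E = LS_I = 28; LS_E = 28−5 = 23
LF_D = LS_G = 14; LS_D = 14−2 = 12
LF_C = min(LS_F=16, LS_I=28) = 16; LS_C = 16−8 = 8
LF_B = min(LS_E=23, LS_G=14, LS_H=18) = 14; LS_B = 14−2 = 12
LF_A = min(LS_D=12, LS_E=23, LS_F=16) = 12; LS_A = 12−12 = 0
Slack_H = LS_H − ES_H = 18 − 2 = 16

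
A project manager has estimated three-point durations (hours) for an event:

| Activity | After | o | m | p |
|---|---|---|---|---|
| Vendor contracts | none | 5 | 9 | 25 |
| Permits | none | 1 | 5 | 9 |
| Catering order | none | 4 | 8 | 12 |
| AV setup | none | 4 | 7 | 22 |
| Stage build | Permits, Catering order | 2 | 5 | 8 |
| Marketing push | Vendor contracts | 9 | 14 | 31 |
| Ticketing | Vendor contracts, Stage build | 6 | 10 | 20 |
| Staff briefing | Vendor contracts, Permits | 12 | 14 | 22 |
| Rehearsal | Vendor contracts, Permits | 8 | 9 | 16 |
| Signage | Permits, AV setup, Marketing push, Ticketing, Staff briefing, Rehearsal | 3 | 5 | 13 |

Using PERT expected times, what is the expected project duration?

te_Vendor contracts = (5 + 4·9 + 25)/6 = 66/6 = 11
te_Permits = (1 + 4·5 + 9)/6 = 30/6 = 5
te_Catering order = (4 + 4·8 + 12)/6 = 48/6 = 8
te_AV setup = (4 + 4·7 + 22)/6 = 54/6 = 9
te_Stage build = (2 + 4·5 + 8)/6 = 30/6 = 5
te_Marketing push = (9 + 4·14 + 31)/6 = 96/6 = 16
te_Ticketing = (6 + 4·10 + 20)/6 = 66/6 = 11
te_Staff briefing = (12 + 4·14 + 22)/6 = 90/6 = 15
te_Rehearsal = (8 + 4·9 + 16)/6 = 60/6 = 10
te_Signage = (3 + 4·5 + 13)/6 = 36/6 = 6

Forward pass:
ES_Vendor contracts = 0; EF_Vendor contracts = 11
ES_Permits = 0; EF_Permits = 5
ES_Catering order = 0; EF_Catering order = 8
ES_AV setup = 0; EF_AV setup = 9
ES_Stage build = max(EF_Permits=5, EF_Catering order=8) = 8; EF_Stage build = 8+5 = 13
ES_Marketing push = 11; EF_Marketing push = 11+16 = 27
ES_Ticketing = max(EF_Vendor contracts=11, EF_Stage build=13) = 13; EF_Ticketing = 13+11 = 24
ES_Staff briefing = max(EF_Vendor contracts=11, EF_Permits=5) = 11; EF_Staff briefing = 11+15 = 26
ES_Rehearsal = max(EF_Vendor contracts=11, EF_Permits=5) = 11; EF_Rehearsal = 11+10 = 21
ES_Signage = max(EF_Permits=5, EF_AV setup=9, EF_Marketing push=27, EF_Ticketing=24, EF_Staff briefing=26, EF_Rehearsal=21) = 27; EF_Signage = 27+6 = 33
Expected project duration μ = 33 hours. Critical path: Vendor contracts → Marketing push → Signage.

33 hours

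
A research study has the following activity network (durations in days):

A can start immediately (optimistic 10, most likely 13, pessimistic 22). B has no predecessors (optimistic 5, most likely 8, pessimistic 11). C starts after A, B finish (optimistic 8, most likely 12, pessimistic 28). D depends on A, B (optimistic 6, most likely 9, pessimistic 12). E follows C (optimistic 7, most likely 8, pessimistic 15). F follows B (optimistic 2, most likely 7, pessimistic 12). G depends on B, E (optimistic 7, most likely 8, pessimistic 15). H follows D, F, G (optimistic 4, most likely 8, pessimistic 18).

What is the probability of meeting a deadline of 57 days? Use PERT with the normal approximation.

0.658

te_A = (10 + 4·13 + 22)/6 = 84/6 = 14; σ²_A = ((22−10)/6)² = 4.000
te_B = (5 + 4·8 + 11)/6 = 48/6 = 8; σ²_B = ((11−5)/6)² = 1.000
te_C = (8 + 4·12 + 28)/6 = 84/6 = 14; σ²_C = ((28−8)/6)² = 11.111
te_D = (6 + 4·9 + 12)/6 = 54/6 = 9; σ²_D = ((12−6)/6)² = 1.000
te_E = (7 + 4·8 + 15)/6 = 54/6 = 9; σ²_E = ((15−7)/6)² = 1.778
te_F = (2 + 4·7 + 12)/6 = 42/6 = 7; σ²_F = ((12−2)/6)² = 2.778
te_G = (7 + 4·8 + 15)/6 = 54/6 = 9; σ²_G = ((15−7)/6)² = 1.778
te_H = (4 + 4·8 + 18)/6 = 54/6 = 9; σ²_H = ((18−4)/6)² = 5.444

Forward pass:
ES_A = 0; EF_A = 14
ES_B = 0; EF_B = 8
ES_C = max(EF_A=14, EF_B=8) = 14; EF_C = 14+14 = 28
ES_D = max(EF_A=14, EF_B=8) = 14; EF_D = 14+9 = 23
ES_E = 28; EF_E = 28+9 = 37
ES_F = 8; EF_F = 8+7 = 15
ES_G = max(EF_B=8, EF_E=37) = 37; EF_G = 37+9 = 46
ES_H = max(EF_D=23, EF_F=15, EF_G=46) = 46; EF_H = 46+9 = 55
Expected project duration μ = 55 days. Critical path: A → C → E → G → H.

Variance along critical path = 4.000 + 11.111 + 1.778 + 1.778 + 5.444 = 24.111; σ = √24.111 = 4.910 days.
Z = (57 − 55) / 4.910 = 0.407
P(T ≤ 57) = Φ(0.407) ≈ 0.658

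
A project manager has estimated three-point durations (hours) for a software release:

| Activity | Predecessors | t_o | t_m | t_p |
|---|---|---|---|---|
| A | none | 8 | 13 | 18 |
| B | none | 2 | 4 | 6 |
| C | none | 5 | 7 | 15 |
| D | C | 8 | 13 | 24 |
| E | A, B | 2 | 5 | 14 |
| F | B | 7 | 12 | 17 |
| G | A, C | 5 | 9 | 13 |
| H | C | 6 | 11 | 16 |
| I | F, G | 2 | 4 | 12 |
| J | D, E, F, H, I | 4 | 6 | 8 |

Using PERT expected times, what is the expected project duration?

33 hours

te_A = (8 + 4·13 + 18)/6 = 78/6 = 13
te_B = (2 + 4·4 + 6)/6 = 24/6 = 4
te_C = (5 + 4·7 + 15)/6 = 48/6 = 8
te_D = (8 + 4·13 + 24)/6 = 84/6 = 14
te_E = (2 + 4·5 + 14)/6 = 36/6 = 6
te_F = (7 + 4·12 + 17)/6 = 72/6 = 12
te_G = (5 + 4·9 + 13)/6 = 54/6 = 9
te_H = (6 + 4·11 + 16)/6 = 66/6 = 11
te_I = (2 + 4·4 + 12)/6 = 30/6 = 5
te_J = (4 + 4·6 + 8)/6 = 36/6 = 6

Forward pass:
ES_A = 0; EF_A = 13
ES_B = 0; EF_B = 4
ES_C = 0; EF_C = 8
ES_D = 8; EF_D = 8+14 = 22
ES_E = max(EF_A=13, EF_B=4) = 13; EF_E = 13+6 = 19
ES_F = 4; EF_F = 4+12 = 16
ES_G = max(EF_A=13, EF_C=8) = 13; EF_G = 13+9 = 22
ES_H = 8; EF_H = 8+11 = 19
ES_I = max(EF_F=16, EF_G=22) = 22; EF_I = 22+5 = 27
ES_J = max(EF_D=22, EF_E=19, EF_F=16, EF_H=19, EF_I=27) = 27; EF_J = 27+6 = 33
Expected project duration μ = 33 hours. Critical path: A → G → I → J.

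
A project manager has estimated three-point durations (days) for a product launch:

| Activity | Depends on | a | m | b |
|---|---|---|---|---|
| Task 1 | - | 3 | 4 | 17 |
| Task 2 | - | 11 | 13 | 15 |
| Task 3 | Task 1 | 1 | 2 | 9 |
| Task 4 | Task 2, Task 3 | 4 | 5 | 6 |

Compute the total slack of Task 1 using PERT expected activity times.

4 days

te_Task 1 = (3 + 4·4 + 17)/6 = 36/6 = 6
te_Task 2 = (11 + 4·13 + 15)/6 = 78/6 = 13
te_Task 3 = (1 + 4·2 + 9)/6 = 18/6 = 3
te_Task 4 = (4 + 4·5 + 6)/6 = 30/6 = 5

Forward pass:
ES_Task 1 = 0; EF_Task 1 = 6
ES_Task 2 = 0; EF_Task 2 = 13
ES_Task 3 = 6; EF_Task 3 = 6+3 = 9
ES_Task 4 = max(EF_Task 2=13, EF_Task 3=9) = 13; EF_Task 4 = 13+5 = 18
Expected project duration μ = 18 days. Critical path: Task 2 → Task 4.

Backward pass:
LF_Task 4 = 18; LS_Task 4 = 18−5 = 13
LF_Task 3 = LS_Task 4 = 13; LS_Task 3 = 13−3 = 10
LF_Task 2 = LS_Task 4 = 13; LS_Task 2 = 13−13 = 0
LF_Task 1 = LS_Task 3 = 10; LS_Task 1 = 10−6 = 4
Slack_Task 1 = LS_Task 1 − ES_Task 1 = 4 − 0 = 4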